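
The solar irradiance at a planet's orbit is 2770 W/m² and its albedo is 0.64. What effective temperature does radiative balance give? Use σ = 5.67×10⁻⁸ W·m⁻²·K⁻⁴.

Power absorbed = (1−a)S·πR²; power emitted = 4πR²σT⁴. Equating and cancelling πR²:
T = ((1−a)S / 4σ)^(1/4) = (997 / (4 × 5.67×10⁻⁸))^(1/4) = (4.40×10^9)^(1/4).
T = 258 K.

T ≈ 258 K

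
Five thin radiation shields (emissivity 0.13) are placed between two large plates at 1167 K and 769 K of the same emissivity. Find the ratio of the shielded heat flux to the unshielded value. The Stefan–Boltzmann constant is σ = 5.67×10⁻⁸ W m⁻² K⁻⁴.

ratio ≈ 0.167

With N identical shields there are N+1 = 6 gaps in series, each with the same radiative resistance, so the flux falls to 1/(N+1) of its unshielded value.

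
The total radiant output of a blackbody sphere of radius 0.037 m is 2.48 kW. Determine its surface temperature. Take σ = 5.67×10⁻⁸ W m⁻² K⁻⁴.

A = 4πr² = 4π × (0.037)² = 0.0172 m².
From P = σAT⁴, T = (P / σA)^(1/4) = (2480 / (5.67×10⁻⁸ × 0.0172))^(1/4).
T = (2.54×10^12)^(1/4) = 1260 K.

T ≈ 1260 K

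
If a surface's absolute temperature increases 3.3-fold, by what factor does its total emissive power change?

P ∝ T⁴, so the power scales as (3.3)⁴ = 119.

factor ≈ 119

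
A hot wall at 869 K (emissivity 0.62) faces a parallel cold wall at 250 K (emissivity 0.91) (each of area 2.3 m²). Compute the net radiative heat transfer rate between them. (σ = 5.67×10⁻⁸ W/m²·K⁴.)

Q ≈ 43100 W

For two large parallel gray plates, q = σ(T₁⁴ − T₂⁴) / (1/ε₁ + 1/ε₂ − 1).
1/ε₁ + 1/ε₂ − 1 = 1/0.62 + 1/0.91 − 1 = 1.712.
T₁⁴ − T₂⁴ = 5.70×10^11 − 3.91×10^9 = 5.66×10^11 K⁴.
q = 5.67×10⁻⁸ × 5.66×10^11 / 1.712 = 18800 W/m².
Q = q·A = 18800 × 2.3 = 43100 W.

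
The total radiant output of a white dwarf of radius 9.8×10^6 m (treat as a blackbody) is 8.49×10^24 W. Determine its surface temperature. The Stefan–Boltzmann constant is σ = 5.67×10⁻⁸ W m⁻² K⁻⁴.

T ≈ 18800 K

A = 4πr² = 4π × (9.8×10^6)² = 1.21×10^15 m².
From P = σAT⁴, T = (P / σA)^(1/4) = (8.49×10^24 / (5.67×10⁻⁸ × 1.21×10^15))^(1/4).
T = (1.24×10^17)^(1/4) = 18800 K.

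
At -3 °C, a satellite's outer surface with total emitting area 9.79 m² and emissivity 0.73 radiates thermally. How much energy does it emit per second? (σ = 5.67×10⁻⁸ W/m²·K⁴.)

P ≈ 2150 W

-3 °C = 270 K.
P = εσAT⁴ = 0.73 × 5.67×10⁻⁸ × 9.79 × (270)⁴ = 0.73 × 5.67×10⁻⁸ × 9.79 × 5.31×10^9.
P = 2150 W.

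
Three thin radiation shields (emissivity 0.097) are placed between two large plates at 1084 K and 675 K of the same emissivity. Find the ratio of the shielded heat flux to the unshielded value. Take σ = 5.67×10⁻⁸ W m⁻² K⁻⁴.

With N identical shields there are N+1 = 4 gaps in series, each with the same radiative resistance, so the flux falls to 1/(N+1) of its unshielded value.

ratio ≈ 0.250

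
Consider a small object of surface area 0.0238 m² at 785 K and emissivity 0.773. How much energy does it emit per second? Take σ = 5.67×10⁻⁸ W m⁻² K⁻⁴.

P ≈ 396 W

Stefan–Boltzmann: P = εσAT⁴ = 0.773 × 5.67×10⁻⁸ × 0.0238 × (785)⁴ = 0.773 × 5.67×10⁻⁸ × 0.0238 × 3.80×10^11.
P = 396 W.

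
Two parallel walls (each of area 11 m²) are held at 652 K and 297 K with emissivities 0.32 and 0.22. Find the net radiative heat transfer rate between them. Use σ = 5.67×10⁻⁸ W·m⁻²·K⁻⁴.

For two large parallel gray plates, q = σ(T₁⁴ − T₂⁴) / (1/ε₁ + 1/ε₂ − 1).
1/ε₁ + 1/ε₂ − 1 = 1/0.32 + 1/0.22 − 1 = 6.670.
T₁⁴ − T₂⁴ = 1.81×10^11 − 7.78×10^9 = 1.73×10^11 K⁴.
q = 5.67×10⁻⁸ × 1.73×10^11 / 6.670 = 1470 W/m².
Q = q·A = 1470 × 11 = 16200 W.

Q ≈ 16200 W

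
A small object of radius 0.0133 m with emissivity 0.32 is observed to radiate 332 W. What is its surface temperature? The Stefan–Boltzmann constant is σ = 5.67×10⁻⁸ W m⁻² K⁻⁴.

T ≈ 1690 K

A = 4πr² = 4π × (0.0133)² = 2.22×10^-3 m².
From P = εσAT⁴, T = (P / εσA)^(1/4) = (332 / (0.32 × 5.67×10⁻⁸ × 2.22×10^-3))^(1/4).
T = (8.23×10^12)^(1/4) = 1690 K.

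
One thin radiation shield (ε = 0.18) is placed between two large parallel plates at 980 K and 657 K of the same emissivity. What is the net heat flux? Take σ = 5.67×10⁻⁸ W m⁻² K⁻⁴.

Each of the 2 gaps contributes resistance (2/ε − 1) = 2/0.18 − 1 = 10.11; total = 20.22.
q = σ(T₁⁴ − T₂⁴) / 20.22 = 5.67×10⁻⁸ × 7.36×10^11 / 20.22 = 2060 W/m².

q ≈ 2060 W/m²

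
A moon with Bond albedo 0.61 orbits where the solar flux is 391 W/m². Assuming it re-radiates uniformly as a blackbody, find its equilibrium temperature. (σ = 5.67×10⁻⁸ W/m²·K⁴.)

Power absorbed = (1−a)S·πR²; power emitted = 4πR²σT⁴. Equating and cancelling πR²:
T = ((1−a)S / 4σ)^(1/4) = (152 / (4 × 5.67×10⁻⁸))^(1/4) = (6.72×10^8)^(1/4).
T = 161 K.

T ≈ 161 K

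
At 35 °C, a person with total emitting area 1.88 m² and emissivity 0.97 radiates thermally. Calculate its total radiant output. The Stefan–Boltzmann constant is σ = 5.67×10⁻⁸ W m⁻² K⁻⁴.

P ≈ 930 W

35 °C = 308 K.
Stefan–Boltzmann: P = εσAT⁴ = 0.97 × 5.67×10⁻⁸ × 1.88 × (308)⁴ = 0.97 × 5.67×10⁻⁸ × 1.88 × 9.00×10^9.
P = 930 W.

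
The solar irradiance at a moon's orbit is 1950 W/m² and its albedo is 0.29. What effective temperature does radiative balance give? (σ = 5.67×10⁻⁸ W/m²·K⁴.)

T ≈ 280 K

Power absorbed = (1−a)S·πR²; power emitted = 4πR²σT⁴. Equating and cancelling πR²:
T = ((1−a)S / 4σ)^(1/4) = (1380 / (4 × 5.67×10⁻⁸))^(1/4) = (6.10×10^9)^(1/4).
T = 280 K.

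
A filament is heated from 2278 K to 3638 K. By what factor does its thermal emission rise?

P ∝ T⁴, so the ratio is (3638/2278)⁴ = (1.597)⁴ = 6.50.

ratio ≈ 6.50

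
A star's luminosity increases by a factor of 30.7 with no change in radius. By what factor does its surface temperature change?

P ∝ T⁴ ⇒ T ∝ P^(1/4), so T scales by (30.7)^(1/4) = 2.35.

factor ≈ 2.35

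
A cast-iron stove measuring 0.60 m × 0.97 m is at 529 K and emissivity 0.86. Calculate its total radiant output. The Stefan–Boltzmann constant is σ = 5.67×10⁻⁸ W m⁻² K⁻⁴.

P ≈ 2220 W

A = 0.60 × 0.97 = 0.582 m².
P = εσAT⁴ = 0.86 × 5.67×10⁻⁸ × 0.582 × (529)⁴ = 0.86 × 5.67×10⁻⁸ × 0.582 × 7.83×10^10.
P = 2220 W.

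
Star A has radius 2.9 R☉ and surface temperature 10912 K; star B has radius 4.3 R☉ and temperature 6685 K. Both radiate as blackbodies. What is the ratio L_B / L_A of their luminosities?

L = 4πR²σT⁴ ∝ R²T⁴, so L_B/L_A = (4.3/2.9)² × (6685/10912)⁴ = 2.20 × 0.141 = 0.310.

L_B/L_A ≈ 0.310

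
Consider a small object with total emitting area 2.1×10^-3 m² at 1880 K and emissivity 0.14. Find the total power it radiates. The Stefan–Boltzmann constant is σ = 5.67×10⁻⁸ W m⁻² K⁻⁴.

P ≈ 208 W

Stefan–Boltzmann: P = εσAT⁴ = 0.14 × 5.67×10⁻⁸ × 2.10×10^-3 × (1880)⁴ = 0.14 × 5.67×10⁻⁸ × 2.10×10^-3 × 1.25×10^13.
P = 208 W.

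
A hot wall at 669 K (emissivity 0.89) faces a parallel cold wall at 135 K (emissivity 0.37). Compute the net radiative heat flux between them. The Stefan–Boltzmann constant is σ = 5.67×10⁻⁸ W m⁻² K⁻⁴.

For two large parallel gray plates, q = σ(T₁⁴ − T₂⁴) / (1/ε₁ + 1/ε₂ − 1).
1/ε₁ + 1/ε₂ − 1 = 1/0.89 + 1/0.37 − 1 = 2.826.
T₁⁴ − T₂⁴ = 2.00×10^11 − 3.32×10^8 = 2.00×10^11 K⁴.
q = 5.67×10⁻⁸ × 2.00×10^11 / 2.826 = 4010 W/m².

q ≈ 4010 W/m²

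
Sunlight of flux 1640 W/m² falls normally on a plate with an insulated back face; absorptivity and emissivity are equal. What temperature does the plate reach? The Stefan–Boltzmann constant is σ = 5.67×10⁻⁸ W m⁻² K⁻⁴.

T ≈ 412 K

Absorbed flux αS = emitted flux εσT⁴ (one radiating face); with α = ε, T = (S/σ)^(1/4).
T = (1640 / 5.67×10⁻⁸)^(1/4) = (2.89×10^10)^(1/4).
T = 412 K.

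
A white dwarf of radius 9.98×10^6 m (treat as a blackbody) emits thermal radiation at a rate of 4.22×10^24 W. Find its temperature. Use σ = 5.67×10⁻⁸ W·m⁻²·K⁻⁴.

A = 4πr² = 4π × (9.98×10^6)² = 1.25×10^15 m².
From P = σAT⁴, T = (P / σA)^(1/4) = (4.22×10^24 / (5.67×10⁻⁸ × 1.25×10^15))^(1/4).
T = (5.95×10^16)^(1/4) = 15600 K.

T ≈ 15600 K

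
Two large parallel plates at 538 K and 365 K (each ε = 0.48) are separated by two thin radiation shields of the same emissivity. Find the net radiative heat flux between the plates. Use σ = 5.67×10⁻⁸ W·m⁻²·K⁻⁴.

Each of the 3 gaps contributes resistance (2/ε − 1) = 2/0.48 − 1 = 3.167; total = 9.500.
q = σ(T₁⁴ − T₂⁴) / 9.500 = 5.67×10⁻⁸ × 6.60×10^10 / 9.500 = 394 W/m².

q ≈ 394 W/m²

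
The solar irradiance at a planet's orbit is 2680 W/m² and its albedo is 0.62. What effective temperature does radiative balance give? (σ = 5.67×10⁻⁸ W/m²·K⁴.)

T ≈ 259 K

Power absorbed = (1−a)S·πR²; power emitted = 4πR²σT⁴. Equating and cancelling πR²:
T = ((1−a)S / 4σ)^(1/4) = (1020 / (4 × 5.67×10⁻⁸))^(1/4) = (4.49×10^9)^(1/4).
T = 259 K.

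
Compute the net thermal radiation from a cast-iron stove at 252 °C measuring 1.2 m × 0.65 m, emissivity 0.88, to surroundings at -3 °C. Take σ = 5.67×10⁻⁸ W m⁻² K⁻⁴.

A = 1.2 × 0.65 = 0.780 m².
Convert: 252 °C = 525 K; -3 °C = 270 K.
Q = εσA(T⁴ − T_s⁴). T⁴ − T_s⁴ = (525)⁴ − (270)⁴ = 7.60×10^10 − 5.31×10^9 = 7.07×10^10 K⁴.
Q = 0.88 × 5.67×10⁻⁸ × 0.780 × 7.07×10^10 = 2750 W.

Q ≈ 2750 W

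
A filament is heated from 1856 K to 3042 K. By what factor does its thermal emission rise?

P ∝ T⁴, so the ratio is (3042/1856)⁴ = (1.639)⁴ = 7.22.

ratio ≈ 7.22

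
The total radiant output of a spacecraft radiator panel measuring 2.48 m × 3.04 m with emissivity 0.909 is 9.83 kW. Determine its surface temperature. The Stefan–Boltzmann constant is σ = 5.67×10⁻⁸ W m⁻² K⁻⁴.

T ≈ 399 K

A = 2.48 × 3.04 = 7.54 m².
From P = εσAT⁴, T = (P / εσA)^(1/4) = (9830 / (0.909 × 5.67×10⁻⁸ × 7.54))^(1/4).
T = (2.53×10^10)^(1/4) = 399 K.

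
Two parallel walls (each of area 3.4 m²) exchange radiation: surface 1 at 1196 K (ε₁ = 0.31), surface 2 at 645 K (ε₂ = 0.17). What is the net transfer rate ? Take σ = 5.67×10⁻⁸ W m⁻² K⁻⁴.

For two large parallel gray plates, q = σ(T₁⁴ − T₂⁴) / (1/ε₁ + 1/ε₂ − 1).
1/ε₁ + 1/ε₂ − 1 = 1/0.31 + 1/0.17 − 1 = 8.108.
T₁⁴ − T₂⁴ = 2.05×10^12 − 1.73×10^11 = 1.87×10^12 K⁴.
q = 5.67×10⁻⁸ × 1.87×10^12 / 8.108 = 13100 W/m².
Q = q·A = 13100 × 3.4 = 44500 W.

Q ≈ 44500 W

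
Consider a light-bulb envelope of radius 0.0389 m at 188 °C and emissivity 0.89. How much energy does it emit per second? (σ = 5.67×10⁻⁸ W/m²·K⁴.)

P ≈ 43.3 W

A = 4πr² = 4π × (0.0389)² = 0.0190 m².
188 °C = 461 K.
P = εσAT⁴ = 0.89 × 5.67×10⁻⁸ × 0.0190 × (461)⁴ = 0.89 × 5.67×10⁻⁸ × 0.0190 × 4.52×10^10.
P = 43.3 W.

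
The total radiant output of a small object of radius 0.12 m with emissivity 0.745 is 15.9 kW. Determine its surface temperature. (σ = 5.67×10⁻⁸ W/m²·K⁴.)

T ≈ 1200 K

A = 4πr² = 4π × (0.12)² = 0.181 m².
From P = εσAT⁴, T = (P / εσA)^(1/4) = (15900 / (0.745 × 5.67×10⁻⁸ × 0.181))^(1/4).
T = (2.08×10^12)^(1/4) = 1200 K.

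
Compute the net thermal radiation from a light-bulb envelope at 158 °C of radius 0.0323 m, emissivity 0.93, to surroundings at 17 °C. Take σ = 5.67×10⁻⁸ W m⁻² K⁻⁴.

A = 4πr² = 4π × (0.0323)² = 0.0131 m².
Convert: 158 °C = 431 K; 17 °C = 290 K.
Q = εσA(T⁴ − T_s⁴). T⁴ − T_s⁴ = (431)⁴ − (290)⁴ = 3.45×10^10 − 7.07×10^9 = 2.74×10^10 K⁴.
Q = 0.93 × 5.67×10⁻⁸ × 0.0131 × 2.74×10^10 = 19.0 W.

Q ≈ 19.0 W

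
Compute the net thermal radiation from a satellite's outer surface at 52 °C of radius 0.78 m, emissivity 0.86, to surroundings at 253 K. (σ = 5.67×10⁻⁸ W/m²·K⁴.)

A = 4πr² = 4π × (0.78)² = 7.65 m².
Convert: 52 °C = 325 K.
Q = εσA(T⁴ − T_s⁴). T⁴ − T_s⁴ = (325)⁴ − (253)⁴ = 1.12×10^10 − 4.10×10^9 = 7.06×10^9 K⁴.
Q = 0.86 × 5.67×10⁻⁸ × 7.65 × 7.06×10^9 = 2630 W.

Q ≈ 2630 W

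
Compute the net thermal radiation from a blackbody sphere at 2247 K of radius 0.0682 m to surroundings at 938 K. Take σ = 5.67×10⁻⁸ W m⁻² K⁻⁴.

A = 4πr² = 4π × (0.0682)² = 0.0584 m².
Q = σA(T⁴ − T_s⁴). T⁴ − T_s⁴ = (2247)⁴ − (938)⁴ = 2.55×10^13 − 7.74×10^11 = 2.47×10^13 K⁴.
Q = 5.67×10⁻⁸ × 0.0584 × 2.47×10^13 = 81900 W.

Q ≈ 81900 W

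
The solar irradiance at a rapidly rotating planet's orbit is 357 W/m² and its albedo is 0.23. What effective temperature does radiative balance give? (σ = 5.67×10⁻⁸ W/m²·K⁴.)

Power absorbed = (1−a)S·πR²; power emitted = 4πR²σT⁴. Equating and cancelling πR²:
T = ((1−a)S / 4σ)^(1/4) = (275 / (4 × 5.67×10⁻⁸))^(1/4) = (1.21×10^9)^(1/4).
T = 187 K.

T ≈ 187 K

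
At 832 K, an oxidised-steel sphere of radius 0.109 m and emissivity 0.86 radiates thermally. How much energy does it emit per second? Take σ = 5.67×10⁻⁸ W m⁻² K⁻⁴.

P ≈ 3490 W

A = 4πr² = 4π × (0.109)² = 0.149 m².
P = εσAT⁴ = 0.86 × 5.67×10⁻⁸ × 0.149 × (832)⁴ = 0.86 × 5.67×10⁻⁸ × 0.149 × 4.79×10^11.
P = 3490 W.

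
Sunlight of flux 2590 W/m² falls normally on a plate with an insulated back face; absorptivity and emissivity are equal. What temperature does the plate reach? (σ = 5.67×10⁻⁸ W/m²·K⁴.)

Absorbed flux αS = emitted flux εσT⁴ (one radiating face); with α = ε, T = (S/σ)^(1/4).
T = (2590 / 5.67×10⁻⁸)^(1/4) = (4.57×10^10)^(1/4).
T = 462 K.

T ≈ 462 K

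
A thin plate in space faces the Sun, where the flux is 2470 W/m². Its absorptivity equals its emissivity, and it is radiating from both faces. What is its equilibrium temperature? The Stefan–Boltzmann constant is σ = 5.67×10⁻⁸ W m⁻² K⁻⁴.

Absorbed flux αS = emitted flux 2εσT⁴ per unit area; with α = ε this gives T = (S/2σ)^(1/4).
T = (2470 / (2 × 5.67×10⁻⁸))^(1/4) = (2.18×10^10)^(1/4).
T = 384 K.

T ≈ 384 K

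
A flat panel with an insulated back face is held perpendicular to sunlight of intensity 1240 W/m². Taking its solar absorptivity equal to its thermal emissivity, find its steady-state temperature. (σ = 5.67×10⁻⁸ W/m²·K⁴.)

Absorbed flux αS = emitted flux εσT⁴ (one radiating face); with α = ε, T = (S/σ)^(1/4).
T = (1240 / 5.67×10⁻⁸)^(1/4) = (2.19×10^10)^(1/4).
T = 385 K.

T ≈ 385 K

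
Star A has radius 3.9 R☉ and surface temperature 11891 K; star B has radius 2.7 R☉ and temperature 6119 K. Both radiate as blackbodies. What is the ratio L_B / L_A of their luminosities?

L_B/L_A ≈ 0.0336

L = 4πR²σT⁴ ∝ R²T⁴, so L_B/L_A = (2.7/3.9)² × (6119/11891)⁴ = 0.479 × 0.0701 = 0.0336.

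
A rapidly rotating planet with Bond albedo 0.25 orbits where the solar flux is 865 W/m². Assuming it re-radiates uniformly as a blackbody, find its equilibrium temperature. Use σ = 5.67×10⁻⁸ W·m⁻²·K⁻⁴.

Power absorbed = (1−a)S·πR²; power emitted = 4πR²σT⁴. Equating and cancelling πR²:
T = ((1−a)S / 4σ)^(1/4) = (649 / (4 × 5.67×10⁻⁸))^(1/4) = (2.86×10^9)^(1/4).
T = 231 K.

T ≈ 231 K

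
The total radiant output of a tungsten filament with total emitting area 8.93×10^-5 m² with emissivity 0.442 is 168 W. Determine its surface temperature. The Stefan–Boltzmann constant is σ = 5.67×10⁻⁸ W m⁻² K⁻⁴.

From P = εσAT⁴, T = (P / εσA)^(1/4) = (168 / (0.442 × 5.67×10⁻⁸ × 8.93×10^-5))^(1/4).
T = (7.51×10^13)^(1/4) = 2940 K.

T ≈ 2940 K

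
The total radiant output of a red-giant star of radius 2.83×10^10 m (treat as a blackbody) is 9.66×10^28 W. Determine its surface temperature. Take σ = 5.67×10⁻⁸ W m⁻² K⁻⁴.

A = 4πr² = 4π × (2.83×10^10)² = 1.01×10^22 m².
From P = σAT⁴, T = (P / σA)^(1/4) = (9.66×10^28 / (5.67×10⁻⁸ × 1.01×10^22))^(1/4).
T = (1.69×10^14)^(1/4) = 3610 K.

T ≈ 3610 K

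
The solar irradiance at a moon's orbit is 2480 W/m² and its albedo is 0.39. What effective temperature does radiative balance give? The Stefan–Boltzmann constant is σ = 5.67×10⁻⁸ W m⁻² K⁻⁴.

Power absorbed = (1−a)S·πR²; power emitted = 4πR²σT⁴. Equating and cancelling πR²:
T = ((1−a)S / 4σ)^(1/4) = (1510 / (4 × 5.67×10⁻⁸))^(1/4) = (6.67×10^9)^(1/4).
T = 286 K.

T ≈ 286 K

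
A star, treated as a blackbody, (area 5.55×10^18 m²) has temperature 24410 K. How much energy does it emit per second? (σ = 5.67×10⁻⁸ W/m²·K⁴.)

P = σAT⁴ = 5.67×10⁻⁸ × 5.55×10^18 × (24410)⁴ = 5.67×10⁻⁸ × 5.55×10^18 × 3.55×10^17.
P = 1.12×10^29 W.

P ≈ 1.12×10^29 W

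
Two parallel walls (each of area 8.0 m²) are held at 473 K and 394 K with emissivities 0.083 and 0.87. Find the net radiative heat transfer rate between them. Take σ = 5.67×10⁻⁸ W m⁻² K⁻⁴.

Q ≈ 965 W

For two large parallel gray plates, q = σ(T₁⁴ − T₂⁴) / (1/ε₁ + 1/ε₂ − 1).
1/ε₁ + 1/ε₂ − 1 = 1/0.083 + 1/0.87 − 1 = 12.20.
T₁⁴ − T₂⁴ = 5.01×10^10 − 2.41×10^10 = 2.60×10^10 K⁴.
q = 5.67×10⁻⁸ × 2.60×10^10 / 12.20 = 121 W/m².
Q = q·A = 121 × 8.0 = 965 W.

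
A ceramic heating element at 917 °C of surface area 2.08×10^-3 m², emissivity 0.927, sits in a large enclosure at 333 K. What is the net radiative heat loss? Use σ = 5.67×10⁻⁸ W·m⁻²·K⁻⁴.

Convert: 917 °C = 1190 K.
Q = εσA(T⁴ − T_s⁴). T⁴ − T_s⁴ = (1190)⁴ − (333)⁴ = 2.01×10^12 − 1.23×10^10 = 1.99×10^12 K⁴.
Q = 0.927 × 5.67×10⁻⁸ × 2.08×10^-3 × 1.99×10^12 = 218 W.

Q ≈ 218 W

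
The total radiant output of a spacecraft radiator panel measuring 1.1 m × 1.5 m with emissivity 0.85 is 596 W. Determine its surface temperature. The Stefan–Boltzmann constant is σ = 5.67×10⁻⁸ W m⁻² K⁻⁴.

T ≈ 294 K

A = 1.1 × 1.5 = 1.65 m².
From P = εσAT⁴, T = (P / εσA)^(1/4) = (596 / (0.85 × 5.67×10⁻⁸ × 1.65))^(1/4).
T = (7.49×10^9)^(1/4) = 294 K.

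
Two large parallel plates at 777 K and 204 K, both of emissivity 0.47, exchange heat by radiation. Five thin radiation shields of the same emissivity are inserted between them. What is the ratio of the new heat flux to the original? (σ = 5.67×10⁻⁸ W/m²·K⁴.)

ratio ≈ 0.167

With N identical shields there are N+1 = 6 gaps in series, each with the same radiative resistance, so the flux falls to 1/(N+1) of its unshielded value.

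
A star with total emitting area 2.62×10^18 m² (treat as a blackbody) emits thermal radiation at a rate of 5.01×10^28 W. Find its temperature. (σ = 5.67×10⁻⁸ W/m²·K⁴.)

From P = σAT⁴, T = (P / σA)^(1/4) = (5.01×10^28 / (5.67×10⁻⁸ × 2.62×10^18))^(1/4).
T = (3.37×10^17)^(1/4) = 24100 K.

T ≈ 24100 K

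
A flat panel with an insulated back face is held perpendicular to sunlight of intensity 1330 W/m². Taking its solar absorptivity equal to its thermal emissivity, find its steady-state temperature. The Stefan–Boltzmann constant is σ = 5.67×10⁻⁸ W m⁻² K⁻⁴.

Absorbed flux αS = emitted flux εσT⁴ (one radiating face); with α = ε, T = (S/σ)^(1/4).
T = (1330 / 5.67×10⁻⁸)^(1/4) = (2.35×10^10)^(1/4).
T = 391 K.

T ≈ 391 K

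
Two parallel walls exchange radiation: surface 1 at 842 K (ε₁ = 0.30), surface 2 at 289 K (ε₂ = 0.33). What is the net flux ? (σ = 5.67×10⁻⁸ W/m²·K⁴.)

q ≈ 5240 W/m²

For two large parallel gray plates, q = σ(T₁⁴ − T₂⁴) / (1/ε₁ + 1/ε₂ − 1).
1/ε₁ + 1/ε₂ − 1 = 1/0.30 + 1/0.33 − 1 = 5.364.
T₁⁴ − T₂⁴ = 5.03×10^11 − 6.98×10^9 = 4.96×10^11 K⁴.
q = 5.67×10⁻⁸ × 4.96×10^11 / 5.364 = 5240 W/m².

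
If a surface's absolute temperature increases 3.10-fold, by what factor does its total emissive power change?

factor ≈ 92.4

P ∝ T⁴, so the power scales as (3.10)⁴ = 92.4.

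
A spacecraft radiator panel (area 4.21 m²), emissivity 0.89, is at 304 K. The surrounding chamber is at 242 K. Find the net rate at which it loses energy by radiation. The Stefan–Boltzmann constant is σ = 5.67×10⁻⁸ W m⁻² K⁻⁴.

Q ≈ 1090 W

Q = εσA(T⁴ − T_s⁴). T⁴ − T_s⁴ = (304)⁴ − (242)⁴ = 8.54×10^9 − 3.43×10^9 = 5.11×10^9 K⁴.
Q = 0.89 × 5.67×10⁻⁸ × 4.21 × 5.11×10^9 = 1090 W.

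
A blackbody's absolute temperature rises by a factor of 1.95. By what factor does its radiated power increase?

factor ≈ 14.5

P ∝ T⁴, so the power scales as (1.95)⁴ = 14.5.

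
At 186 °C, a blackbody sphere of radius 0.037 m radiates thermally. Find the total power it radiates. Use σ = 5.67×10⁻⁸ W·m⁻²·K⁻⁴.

P ≈ 43.3 W

A = 4πr² = 4π × (0.037)² = 0.0172 m².
186 °C = 459 K.
P = σAT⁴ = 5.67×10⁻⁸ × 0.0172 × (459)⁴ = 5.67×10⁻⁸ × 0.0172 × 4.44×10^10.
P = 43.3 W.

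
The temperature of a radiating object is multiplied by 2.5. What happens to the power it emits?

P ∝ T⁴, so the power scales as (2.5)⁴ = 39.1.

factor ≈ 39.1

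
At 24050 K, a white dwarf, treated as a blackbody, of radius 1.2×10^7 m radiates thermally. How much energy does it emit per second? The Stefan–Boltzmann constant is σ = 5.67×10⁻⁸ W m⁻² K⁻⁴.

A = 4πr² = 4π × (1.2×10^7)² = 1.81×10^15 m².
P = σAT⁴ = 5.67×10⁻⁸ × 1.81×10^15 × (24050)⁴ = 5.67×10⁻⁸ × 1.81×10^15 × 3.35×10^17.
P = 3.43×10^25 W.

P ≈ 3.43×10^25 W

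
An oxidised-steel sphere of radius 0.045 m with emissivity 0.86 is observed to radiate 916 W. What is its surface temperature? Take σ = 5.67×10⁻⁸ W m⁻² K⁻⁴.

A = 4πr² = 4π × (0.045)² = 0.0254 m².
From P = εσAT⁴, T = (P / εσA)^(1/4) = (916 / (0.86 × 5.67×10⁻⁸ × 0.0254))^(1/4).
T = (7.38×10^11)^(1/4) = 927 K.

T ≈ 927 K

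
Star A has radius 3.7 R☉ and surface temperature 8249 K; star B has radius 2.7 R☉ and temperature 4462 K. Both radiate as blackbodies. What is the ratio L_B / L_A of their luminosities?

L = 4πR²σT⁴ ∝ R²T⁴, so L_B/L_A = (2.7/3.7)² × (4462/8249)⁴ = 0.533 × 0.0856 = 0.0456.

L_B/L_A ≈ 0.0456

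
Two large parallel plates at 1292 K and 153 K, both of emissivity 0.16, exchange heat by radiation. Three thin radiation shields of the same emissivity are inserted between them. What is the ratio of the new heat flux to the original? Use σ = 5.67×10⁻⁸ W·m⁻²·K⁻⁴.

ratio ≈ 0.250

With N identical shields there are N+1 = 4 gaps in series, each with the same radiative resistance, so the flux falls to 1/(N+1) of its unshielded value.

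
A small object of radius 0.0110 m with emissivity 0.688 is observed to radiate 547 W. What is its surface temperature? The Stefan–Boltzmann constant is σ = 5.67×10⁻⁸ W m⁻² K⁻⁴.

A = 4πr² = 4π × (0.0110)² = 1.52×10^-3 m².
From P = εσAT⁴, T = (P / εσA)^(1/4) = (547 / (0.688 × 5.67×10⁻⁸ × 1.52×10^-3))^(1/4).
T = (9.22×10^12)^(1/4) = 1740 K.

T ≈ 1740 K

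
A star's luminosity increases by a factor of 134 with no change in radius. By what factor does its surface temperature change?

factor ≈ 3.40

P ∝ T⁴ ⇒ T ∝ P^(1/4), so T scales by (134)^(1/4) = 3.40.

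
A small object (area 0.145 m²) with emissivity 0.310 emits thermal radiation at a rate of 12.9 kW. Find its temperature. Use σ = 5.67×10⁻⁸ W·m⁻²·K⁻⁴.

T ≈ 1500 K

From P = εσAT⁴, T = (P / εσA)^(1/4) = (12900 / (0.310 × 5.67×10⁻⁸ × 0.145))^(1/4).
T = (5.06×10^12)^(1/4) = 1500 K.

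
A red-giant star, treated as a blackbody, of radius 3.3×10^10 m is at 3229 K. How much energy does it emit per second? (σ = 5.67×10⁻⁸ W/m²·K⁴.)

P ≈ 8.44×10^28 W

A = 4πr² = 4π × (3.3×10^10)² = 1.37×10^22 m².
P = σAT⁴ = 5.67×10⁻⁸ × 1.37×10^22 × (3229)⁴ = 5.67×10⁻⁸ × 1.37×10^22 × 1.09×10^14.
P = 8.44×10^28 W.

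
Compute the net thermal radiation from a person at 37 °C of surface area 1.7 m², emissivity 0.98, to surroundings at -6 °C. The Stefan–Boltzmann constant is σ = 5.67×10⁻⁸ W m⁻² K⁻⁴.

Convert: 37 °C = 310 K; -6 °C = 267 K.
Q = εσA(T⁴ − T_s⁴). T⁴ − T_s⁴ = (310)⁴ − (267)⁴ = 9.24×10^9 − 5.08×10^9 = 4.15×10^9 K⁴.
Q = 0.98 × 5.67×10⁻⁸ × 1.70 × 4.15×10^9 = 392 W.

Q ≈ 392 W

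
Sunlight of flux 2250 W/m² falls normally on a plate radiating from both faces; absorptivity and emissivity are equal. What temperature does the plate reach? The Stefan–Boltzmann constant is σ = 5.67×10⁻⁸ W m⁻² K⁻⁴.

Absorbed flux αS = emitted flux 2εσT⁴ per unit area; with α = ε this gives T = (S/2σ)^(1/4).
T = (2250 / (2 × 5.67×10⁻⁸))^(1/4) = (1.98×10^10)^(1/4).
T = 375 K.

T ≈ 375 K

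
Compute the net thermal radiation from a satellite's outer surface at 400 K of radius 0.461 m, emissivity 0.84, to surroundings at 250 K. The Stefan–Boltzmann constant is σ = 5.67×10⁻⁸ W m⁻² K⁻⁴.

Q ≈ 2760 W

A = 4πr² = 4π × (0.461)² = 2.67 m².
Q = εσA(T⁴ − T_s⁴). T⁴ − T_s⁴ = (400)⁴ − (250)⁴ = 2.56×10^10 − 3.91×10^9 = 2.17×10^10 K⁴.
Q = 0.84 × 5.67×10⁻⁸ × 2.67 × 2.17×10^10 = 2760 W.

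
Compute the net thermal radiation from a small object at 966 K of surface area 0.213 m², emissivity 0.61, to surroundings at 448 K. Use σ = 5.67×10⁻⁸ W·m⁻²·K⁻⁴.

Q ≈ 6120 W

Q = εσA(T⁴ − T_s⁴). T⁴ − T_s⁴ = (966)⁴ − (448)⁴ = 8.71×10^11 − 4.03×10^10 = 8.30×10^11 K⁴.
Q = 0.61 × 5.67×10⁻⁸ × 0.213 × 8.30×10^11 = 6120 W.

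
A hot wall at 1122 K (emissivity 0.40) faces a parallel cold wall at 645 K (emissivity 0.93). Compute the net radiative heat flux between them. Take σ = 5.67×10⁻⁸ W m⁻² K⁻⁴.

For two large parallel gray plates, q = σ(T₁⁴ − T₂⁴) / (1/ε₁ + 1/ε₂ − 1).
1/ε₁ + 1/ε₂ − 1 = 1/0.40 + 1/0.93 − 1 = 2.575.
T₁⁴ − T₂⁴ = 1.58×10^12 − 1.73×10^11 = 1.41×10^12 K⁴.
q = 5.67×10⁻⁸ × 1.41×10^12 / 2.575 = 31100 W/m².

q ≈ 31100 W/m²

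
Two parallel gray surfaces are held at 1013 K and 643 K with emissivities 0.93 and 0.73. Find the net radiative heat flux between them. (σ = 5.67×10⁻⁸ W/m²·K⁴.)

For two large parallel gray plates, q = σ(T₁⁴ − T₂⁴) / (1/ε₁ + 1/ε₂ − 1).
1/ε₁ + 1/ε₂ − 1 = 1/0.93 + 1/0.73 − 1 = 1.445.
T₁⁴ − T₂⁴ = 1.05×10^12 − 1.71×10^11 = 8.82×10^11 K⁴.
q = 5.67×10⁻⁸ × 8.82×10^11 / 1.445 = 34600 W/m².

q ≈ 34600 W/m²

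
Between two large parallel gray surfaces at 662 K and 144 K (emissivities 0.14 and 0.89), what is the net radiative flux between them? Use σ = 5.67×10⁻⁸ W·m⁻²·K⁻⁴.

q ≈ 1500 W/m²

For two large parallel gray plates, q = σ(T₁⁴ − T₂⁴) / (1/ε₁ + 1/ε₂ − 1).
1/ε₁ + 1/ε₂ − 1 = 1/0.14 + 1/0.89 − 1 = 7.266.
T₁⁴ − T₂⁴ = 1.92×10^11 − 4.30×10^8 = 1.92×10^11 K⁴.
q = 5.67×10⁻⁸ × 1.92×10^11 / 7.266 = 1500 W/m².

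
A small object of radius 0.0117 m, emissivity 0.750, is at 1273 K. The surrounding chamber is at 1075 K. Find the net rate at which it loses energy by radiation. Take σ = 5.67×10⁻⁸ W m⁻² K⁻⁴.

A = 4πr² = 4π × (0.0117)² = 1.72×10^-3 m².
Q = εσA(T⁴ − T_s⁴). T⁴ − T_s⁴ = (1273)⁴ − (1075)⁴ = 2.63×10^12 − 1.34×10^12 = 1.29×10^12 K⁴.
Q = 0.750 × 5.67×10⁻⁸ × 1.72×10^-3 × 1.29×10^12 = 94.4 W.

Q ≈ 94.4 W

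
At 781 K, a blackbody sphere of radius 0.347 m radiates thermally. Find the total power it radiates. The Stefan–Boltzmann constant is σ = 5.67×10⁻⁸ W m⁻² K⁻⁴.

A = 4πr² = 4π × (0.347)² = 1.51 m².
P = σAT⁴ = 5.67×10⁻⁸ × 1.51 × (781)⁴ = 5.67×10⁻⁸ × 1.51 × 3.72×10^11.
P = 31900 W.

P ≈ 31900 W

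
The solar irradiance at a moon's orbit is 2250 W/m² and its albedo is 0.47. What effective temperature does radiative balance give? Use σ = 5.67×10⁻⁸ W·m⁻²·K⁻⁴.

Power absorbed = (1−a)S·πR²; power emitted = 4πR²σT⁴. Equating and cancelling πR²:
T = ((1−a)S / 4σ)^(1/4) = (1190 / (4 × 5.67×10⁻⁸))^(1/4) = (5.26×10^9)^(1/4).
T = 269 K.

T ≈ 269 K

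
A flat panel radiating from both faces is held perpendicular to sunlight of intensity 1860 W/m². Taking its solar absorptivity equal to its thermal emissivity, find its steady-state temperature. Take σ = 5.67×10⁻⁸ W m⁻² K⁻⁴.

T ≈ 358 K

Absorbed flux αS = emitted flux 2εσT⁴ per unit area; with α = ε this gives T = (S/2σ)^(1/4).
T = (1860 / (2 × 5.67×10⁻⁸))^(1/4) = (1.64×10^10)^(1/4).
T = 358 K.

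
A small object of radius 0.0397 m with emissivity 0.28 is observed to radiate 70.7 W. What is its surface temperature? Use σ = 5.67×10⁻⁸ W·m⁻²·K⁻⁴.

A = 4πr² = 4π × (0.0397)² = 0.0198 m².
From P = εσAT⁴, T = (P / εσA)^(1/4) = (70.7 / (0.28 × 5.67×10⁻⁸ × 0.0198))^(1/4).
T = (2.25×10^11)^(1/4) = 689 K.

T ≈ 689 K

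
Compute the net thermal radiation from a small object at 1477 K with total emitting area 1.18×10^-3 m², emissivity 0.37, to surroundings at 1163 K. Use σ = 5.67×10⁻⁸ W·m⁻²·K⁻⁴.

Q ≈ 72.5 W

Q = εσA(T⁴ − T_s⁴). T⁴ − T_s⁴ = (1477)⁴ − (1163)⁴ = 4.76×10^12 − 1.83×10^12 = 2.93×10^12 K⁴.
Q = 0.37 × 5.67×10⁻⁸ × 1.18×10^-3 × 2.93×10^12 = 72.5 W.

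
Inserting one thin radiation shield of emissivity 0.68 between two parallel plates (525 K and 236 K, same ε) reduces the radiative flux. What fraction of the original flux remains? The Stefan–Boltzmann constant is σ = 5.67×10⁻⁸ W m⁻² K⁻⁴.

ratio ≈ 0.500

With N identical shields there are N+1 = 2 gaps in series, each with the same radiative resistance, so the flux falls to 1/(N+1) of its unshielded value.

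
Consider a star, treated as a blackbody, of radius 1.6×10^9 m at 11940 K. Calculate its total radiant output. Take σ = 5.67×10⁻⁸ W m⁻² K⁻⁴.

A = 4πr² = 4π × (1.6×10^9)² = 3.22×10^19 m².
P = σAT⁴ = 5.67×10⁻⁸ × 3.22×10^19 × (11940)⁴ = 5.67×10⁻⁸ × 3.22×10^19 × 2.03×10^16.
P = 3.71×10^28 W.

P ≈ 3.71×10^28 W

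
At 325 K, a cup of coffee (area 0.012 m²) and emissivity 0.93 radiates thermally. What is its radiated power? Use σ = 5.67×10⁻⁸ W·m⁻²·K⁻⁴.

Stefan–Boltzmann: P = εσAT⁴ = 0.93 × 5.67×10⁻⁸ × 0.0120 × (325)⁴ = 0.93 × 5.67×10⁻⁸ × 0.0120 × 1.12×10^10.
P = 7.06 W.

P ≈ 7.06 W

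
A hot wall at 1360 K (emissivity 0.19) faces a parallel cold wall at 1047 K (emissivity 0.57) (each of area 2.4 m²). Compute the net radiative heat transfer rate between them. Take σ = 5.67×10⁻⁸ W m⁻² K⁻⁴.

Q ≈ 50200 W

For two large parallel gray plates, q = σ(T₁⁴ − T₂⁴) / (1/ε₁ + 1/ε₂ − 1).
1/ε₁ + 1/ε₂ − 1 = 1/0.19 + 1/0.57 − 1 = 6.018.
T₁⁴ − T₂⁴ = 3.42×10^12 − 1.20×10^12 = 2.22×10^12 K⁴.
q = 5.67×10⁻⁸ × 2.22×10^12 / 6.018 = 20900 W/m².
Q = q·A = 20900 × 2.4 = 50200 W.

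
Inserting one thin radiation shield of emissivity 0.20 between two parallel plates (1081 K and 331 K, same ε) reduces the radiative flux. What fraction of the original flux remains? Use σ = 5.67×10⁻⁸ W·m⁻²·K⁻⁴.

With N identical shields there are N+1 = 2 gaps in series, each with the same radiative resistance, so the flux falls to 1/(N+1) of its unshielded value.

ratio ≈ 0.500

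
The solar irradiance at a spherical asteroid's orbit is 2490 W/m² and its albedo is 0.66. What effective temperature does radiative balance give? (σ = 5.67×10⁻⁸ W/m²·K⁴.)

Power absorbed = (1−a)S·πR²; power emitted = 4πR²σT⁴. Equating and cancelling πR²:
T = ((1−a)S / 4σ)^(1/4) = (847 / (4 × 5.67×10⁻⁸))^(1/4) = (3.73×10^9)^(1/4).
T = 247 K.

T ≈ 247 K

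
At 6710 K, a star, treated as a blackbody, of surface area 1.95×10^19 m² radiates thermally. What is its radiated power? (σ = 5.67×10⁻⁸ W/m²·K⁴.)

P ≈ 2.24×10^27 W

P = σAT⁴ = 5.67×10⁻⁸ × 1.95×10^19 × (6710)⁴ = 5.67×10⁻⁸ × 1.95×10^19 × 2.03×10^15.
P = 2.24×10^27 W.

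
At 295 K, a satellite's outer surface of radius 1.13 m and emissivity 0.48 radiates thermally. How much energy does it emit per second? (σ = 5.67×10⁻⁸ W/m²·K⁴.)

P ≈ 3310 W

A = 4πr² = 4π × (1.13)² = 16.0 m².
P = εσAT⁴ = 0.48 × 5.67×10⁻⁸ × 16.0 × (295)⁴ = 0.48 × 5.67×10⁻⁸ × 16.0 × 7.57×10^9.
P = 3310 W.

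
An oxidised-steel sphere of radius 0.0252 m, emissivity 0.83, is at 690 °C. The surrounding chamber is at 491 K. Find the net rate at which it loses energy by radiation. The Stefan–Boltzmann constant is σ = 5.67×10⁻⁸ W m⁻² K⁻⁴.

Q ≈ 301 W

A = 4πr² = 4π × (0.0252)² = 7.98×10^-3 m².
Convert: 690 °C = 963 K.
Q = εσA(T⁴ − T_s⁴). T⁴ − T_s⁴ = (963)⁴ − (491)⁴ = 8.60×10^11 − 5.81×10^10 = 8.02×10^11 K⁴.
Q = 0.83 × 5.67×10⁻⁸ × 7.98×10^-3 × 8.02×10^11 = 301 W.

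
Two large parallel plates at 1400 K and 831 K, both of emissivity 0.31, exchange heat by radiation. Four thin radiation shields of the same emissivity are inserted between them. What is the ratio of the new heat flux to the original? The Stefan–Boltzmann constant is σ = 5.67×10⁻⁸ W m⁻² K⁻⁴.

ratio ≈ 0.200

With N identical shields there are N+1 = 5 gaps in series, each with the same radiative resistance, so the flux falls to 1/(N+1) of its unshielded value.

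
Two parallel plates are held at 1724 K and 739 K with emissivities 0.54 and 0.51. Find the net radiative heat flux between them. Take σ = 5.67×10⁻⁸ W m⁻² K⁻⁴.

q ≈ 1.72×10^5 W/m²

For two large parallel gray plates, q = σ(T₁⁴ − T₂⁴) / (1/ε₁ + 1/ε₂ − 1).
1/ε₁ + 1/ε₂ − 1 = 1/0.54 + 1/0.51 − 1 = 2.813.
T₁⁴ − T₂⁴ = 8.83×10^12 − 2.98×10^11 = 8.54×10^12 K⁴.
q = 5.67×10⁻⁸ × 8.54×10^12 / 2.813 = 1.72×10^5 W/m².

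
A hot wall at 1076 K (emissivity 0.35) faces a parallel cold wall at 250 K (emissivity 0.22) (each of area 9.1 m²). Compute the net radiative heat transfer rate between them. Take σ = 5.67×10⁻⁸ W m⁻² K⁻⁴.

Q ≈ 1.08×10^5 W

For two large parallel gray plates, q = σ(T₁⁴ − T₂⁴) / (1/ε₁ + 1/ε₂ − 1).
1/ε₁ + 1/ε₂ − 1 = 1/0.35 + 1/0.22 − 1 = 6.403.
T₁⁴ − T₂⁴ = 1.34×10^12 − 3.91×10^9 = 1.34×10^12 K⁴.
q = 5.67×10⁻⁸ × 1.34×10^12 / 6.403 = 11800 W/m².
Q = q·A = 11800 × 9.1 = 1.08×10^5 W.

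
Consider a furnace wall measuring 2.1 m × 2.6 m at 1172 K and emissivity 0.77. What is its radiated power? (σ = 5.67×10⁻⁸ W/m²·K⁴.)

A = 2.1 × 2.6 = 5.46 m².
Stefan–Boltzmann: P = εσAT⁴ = 0.77 × 5.67×10⁻⁸ × 5.46 × (1172)⁴ = 0.77 × 5.67×10⁻⁸ × 5.46 × 1.89×10^12.
P = 4.50×10^5 W.

P ≈ 4.50×10^5 W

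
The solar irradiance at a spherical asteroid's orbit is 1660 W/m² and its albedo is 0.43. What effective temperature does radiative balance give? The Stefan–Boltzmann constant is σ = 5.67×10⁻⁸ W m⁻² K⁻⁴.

Power absorbed = (1−a)S·πR²; power emitted = 4πR²σT⁴. Equating and cancelling πR²:
T = ((1−a)S / 4σ)^(1/4) = (946 / (4 × 5.67×10⁻⁸))^(1/4) = (4.17×10^9)^(1/4).
T = 254 K.

T ≈ 254 K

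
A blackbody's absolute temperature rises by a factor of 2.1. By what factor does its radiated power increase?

P ∝ T⁴, so the power scales as (2.1)⁴ = 19.4.

factor ≈ 19.4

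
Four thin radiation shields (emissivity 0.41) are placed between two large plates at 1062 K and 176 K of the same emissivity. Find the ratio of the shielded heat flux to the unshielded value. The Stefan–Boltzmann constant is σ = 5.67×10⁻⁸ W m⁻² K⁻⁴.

With N identical shields there are N+1 = 5 gaps in series, each with the same radiative resistance, so the flux falls to 1/(N+1) of its unshielded value.

ratio ≈ 0.200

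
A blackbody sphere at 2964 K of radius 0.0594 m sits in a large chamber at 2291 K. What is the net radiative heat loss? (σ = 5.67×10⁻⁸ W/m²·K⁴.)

Q ≈ 1.25×10^5 W

A = 4πr² = 4π × (0.0594)² = 0.0443 m².
Q = σA(T⁴ − T_s⁴). T⁴ − T_s⁴ = (2964)⁴ − (2291)⁴ = 7.72×10^13 − 2.75×10^13 = 4.96×10^13 K⁴.
Q = 5.67×10⁻⁸ × 0.0443 × 4.96×10^13 = 1.25×10^5 W.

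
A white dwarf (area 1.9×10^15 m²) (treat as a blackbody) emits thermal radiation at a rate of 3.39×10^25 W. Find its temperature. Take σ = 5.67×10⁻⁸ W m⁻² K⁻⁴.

T ≈ 23700 K

From P = σAT⁴, T = (P / σA)^(1/4) = (3.39×10^25 / (5.67×10⁻⁸ × 1.90×10^15))^(1/4).
T = (3.15×10^17)^(1/4) = 23700 K.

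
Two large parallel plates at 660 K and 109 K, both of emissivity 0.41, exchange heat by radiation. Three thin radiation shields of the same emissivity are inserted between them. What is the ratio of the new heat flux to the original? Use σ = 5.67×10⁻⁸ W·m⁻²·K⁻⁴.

With N identical shields there are N+1 = 4 gaps in series, each with the same radiative resistance, so the flux falls to 1/(N+1) of its unshielded value.

ratio ≈ 0.250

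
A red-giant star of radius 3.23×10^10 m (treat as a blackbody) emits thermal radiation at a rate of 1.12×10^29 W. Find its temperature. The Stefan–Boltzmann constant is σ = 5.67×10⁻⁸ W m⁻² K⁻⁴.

T ≈ 3500 K

A = 4πr² = 4π × (3.23×10^10)² = 1.31×10^22 m².
From P = σAT⁴, T = (P / σA)^(1/4) = (1.12×10^29 / (5.67×10⁻⁸ × 1.31×10^22))^(1/4).
T = (1.51×10^14)^(1/4) = 3500 K.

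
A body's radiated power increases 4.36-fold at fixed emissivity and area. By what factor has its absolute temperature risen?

P ∝ T⁴ ⇒ T ∝ P^(1/4), so T scales by (4.36)^(1/4) = 1.45.

factor ≈ 1.45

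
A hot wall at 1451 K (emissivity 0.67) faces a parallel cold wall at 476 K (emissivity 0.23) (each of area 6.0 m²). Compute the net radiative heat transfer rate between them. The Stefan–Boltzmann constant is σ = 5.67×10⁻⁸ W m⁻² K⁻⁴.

Q ≈ 3.08×10^5 W

For two large parallel gray plates, q = σ(T₁⁴ − T₂⁴) / (1/ε₁ + 1/ε₂ − 1).
1/ε₁ + 1/ε₂ − 1 = 1/0.67 + 1/0.23 − 1 = 4.840.
T₁⁴ − T₂⁴ = 4.43×10^12 − 5.13×10^10 = 4.38×10^12 K⁴.
q = 5.67×10⁻⁸ × 4.38×10^12 / 4.840 = 51300 W/m².
Q = q·A = 51300 × 6.0 = 3.08×10^5 W.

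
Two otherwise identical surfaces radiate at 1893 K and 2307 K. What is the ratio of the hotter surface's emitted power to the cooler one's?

ratio ≈ 2.21

P ∝ T⁴, so the ratio is (2307/1893)⁴ = (1.219)⁴ = 2.21.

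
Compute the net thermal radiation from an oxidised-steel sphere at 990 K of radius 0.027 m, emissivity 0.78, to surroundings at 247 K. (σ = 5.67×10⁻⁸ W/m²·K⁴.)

A = 4πr² = 4π × (0.027)² = 9.16×10^-3 m².
Q = εσA(T⁴ − T_s⁴). T⁴ − T_s⁴ = (990)⁴ − (247)⁴ = 9.61×10^11 − 3.72×10^9 = 9.57×10^11 K⁴.
Q = 0.78 × 5.67×10⁻⁸ × 9.16×10^-3 × 9.57×10^11 = 388 W.

Q ≈ 388 W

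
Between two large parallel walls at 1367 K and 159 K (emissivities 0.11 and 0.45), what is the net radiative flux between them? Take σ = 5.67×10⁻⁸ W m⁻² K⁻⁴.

For two large parallel gray plates, q = σ(T₁⁴ − T₂⁴) / (1/ε₁ + 1/ε₂ − 1).
1/ε₁ + 1/ε₂ − 1 = 1/0.11 + 1/0.45 − 1 = 10.31.
T₁⁴ − T₂⁴ = 3.49×10^12 − 6.39×10^8 = 3.49×10^12 K⁴.
q = 5.67×10⁻⁸ × 3.49×10^12 / 10.31 = 19200 W/m².

q ≈ 19200 W/m²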